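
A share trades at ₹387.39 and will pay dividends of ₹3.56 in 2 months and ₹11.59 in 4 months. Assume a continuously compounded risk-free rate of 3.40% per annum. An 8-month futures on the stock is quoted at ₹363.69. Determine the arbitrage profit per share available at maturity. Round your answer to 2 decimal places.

PV(dividends) I = 3.56·e^(−0.0340·2/12) + 11.59·e^(−0.0340·4/12) = 14.9993
Fair futures F* = (S − I)·e^(rT) = (387.39 − 14.9993)·e^0.022667 = 372.3907 × 1.022926 = 380.9281
Market ₹363.69 < fair 380.9281: forward underpriced → reverse cash-and-carry (short the stock, invest proceeds at r, pay the dividends, go long the forward).
Profit at T = |F_mkt − F*| = |363.69 − 380.9281| = ₹17.24 per share

₹17.24 per share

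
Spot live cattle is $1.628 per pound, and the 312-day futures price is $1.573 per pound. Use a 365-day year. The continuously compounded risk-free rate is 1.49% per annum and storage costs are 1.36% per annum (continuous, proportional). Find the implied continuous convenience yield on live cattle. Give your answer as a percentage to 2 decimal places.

6.87%

F = S·e^((r+u−y)T) ⇒ (r+u−y) = ln(F/S)/T
ln(1.573/1.628) = -0.034368; /T ⇒ -0.040206
y = r + u − ln(F/S)/T = 0.0149 + 0.0136 + 0.040206 = 0.068706
y = 6.87%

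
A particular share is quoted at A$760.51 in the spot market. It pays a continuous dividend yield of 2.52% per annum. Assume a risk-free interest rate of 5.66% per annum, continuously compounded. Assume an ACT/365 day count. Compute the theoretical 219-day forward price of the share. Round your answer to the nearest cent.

F = S·e^((r − q)T) = 760.51 · e^((0.0566 − 0.0252) × 219/365)
= 760.51 · e^0.018840 = 760.51 × 1.019019
F = A$774.97

A$774.97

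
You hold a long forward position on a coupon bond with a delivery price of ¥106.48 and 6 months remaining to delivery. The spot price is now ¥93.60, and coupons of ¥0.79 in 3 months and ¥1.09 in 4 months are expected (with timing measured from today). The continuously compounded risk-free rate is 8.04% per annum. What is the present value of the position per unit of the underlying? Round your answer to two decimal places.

PV(remaining coupons) I = 0.79·e^(−0.0804·3/12) + 1.09·e^(−0.0804·4/12) = 1.8355
Current forward F = (S − I)·e^(rT) = (93.60 − 1.8355)·e^(0.0804·6/12) = 91.7645 × 1.041019 = 95.5286
Value (long) = (F − K)·e^(−rT) = (95.5286 − 106.48) × 0.960597 = -10.5199
Value = -¥10.52

-¥10.52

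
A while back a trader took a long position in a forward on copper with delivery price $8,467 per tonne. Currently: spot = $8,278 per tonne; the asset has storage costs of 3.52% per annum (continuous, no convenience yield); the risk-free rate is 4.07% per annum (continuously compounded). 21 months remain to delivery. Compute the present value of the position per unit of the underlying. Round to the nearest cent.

$919.04 per tonne

Current fair forward for the remaining 21 months: F = S·e^((r + u)·T), (r + u) = 0.0407 + 0.0352 = 0.0759
F = 8278 · e^(0.0759 × 21/12) = 8278 × 1.14205012 = 9453.8909
Value of long forward = (F − K)·e^(−rT) = (9453.8909 − 8467) · e^(−0.0407·21/12)
= 986.8909 × 0.93125234 = 919.04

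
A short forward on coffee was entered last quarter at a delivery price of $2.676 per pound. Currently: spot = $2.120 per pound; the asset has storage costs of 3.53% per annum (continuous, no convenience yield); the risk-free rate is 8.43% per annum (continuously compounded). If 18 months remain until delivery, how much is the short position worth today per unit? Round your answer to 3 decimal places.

$0.123 per pound

Current fair forward for the remaining 18 months: F = S·e^((r + u)·T), (r + u) = 0.0843 + 0.0353 = 0.1196
F = 2.120 · e^(0.1196 × 18/12) = 2.120 × 1.196499 = 2.5366
Value of long forward = (F − K)·e^(−rT) = (2.5366 − 2.676) · e^(−0.0843·18/12)
= -0.1394 × 0.881218 = -0.123
Short position value = −(long value) = $0.123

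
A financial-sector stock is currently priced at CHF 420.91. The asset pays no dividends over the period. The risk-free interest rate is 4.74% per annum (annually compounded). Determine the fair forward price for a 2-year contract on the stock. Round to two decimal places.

F = S · (1+r)^T
= 420.91 × 1.097047
F = CHF 461.76

CHF 461.76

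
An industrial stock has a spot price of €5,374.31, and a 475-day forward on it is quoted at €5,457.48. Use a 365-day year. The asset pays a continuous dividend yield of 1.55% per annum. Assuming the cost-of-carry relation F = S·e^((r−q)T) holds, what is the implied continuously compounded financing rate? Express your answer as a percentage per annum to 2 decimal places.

2.73%

From F = S·e^((r−q)T): (r − q) = ln(F/S)/T
ln(5457.48/5374.31) = ln(1.015475) = 0.015356
(r − q) = 0.015356 / (475/365) = 0.011800
r = ln(F/S)/T + q = 0.011800 + 0.0155 = 0.027300
r = 2.73%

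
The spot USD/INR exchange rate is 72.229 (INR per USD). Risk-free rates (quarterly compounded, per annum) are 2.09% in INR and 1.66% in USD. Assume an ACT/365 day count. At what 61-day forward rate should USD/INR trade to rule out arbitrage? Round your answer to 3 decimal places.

72.281

By covered interest parity, F = S · (1+r_INR/4)^(4T) / (1+r_USD/4)^(4T)
= 72.229 × 1.003490 / 1.002772 = 72.229 × 1.000716
F = 72.281 INR per USD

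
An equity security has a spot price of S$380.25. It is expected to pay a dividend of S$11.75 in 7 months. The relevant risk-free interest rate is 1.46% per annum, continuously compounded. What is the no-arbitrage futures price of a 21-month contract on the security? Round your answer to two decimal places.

S$378.14

PV(dividends) I = 11.75·e^(−0.0146·7/12)
I = 11.6504
F = (S − I)·e^(rT) = (380.25 − 11.6504) · e^(0.0146·21/12)
= 368.5996 · e^0.025550 = 368.5996 × 1.025879 = S$378.14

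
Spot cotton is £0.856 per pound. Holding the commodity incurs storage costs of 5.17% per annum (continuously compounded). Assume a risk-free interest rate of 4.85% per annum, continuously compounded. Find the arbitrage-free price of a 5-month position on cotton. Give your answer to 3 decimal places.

Net carry = r + u − y = 0.0485 + 0.0517 − 0.0000 = 0.1002
F = S·e^((r+u−y)T) = 0.856 · e^(0.1002 × 5/12) = 0.856 · e^0.041750
= 0.856 × 1.042634 = £0.892 per pound

£0.892 per pound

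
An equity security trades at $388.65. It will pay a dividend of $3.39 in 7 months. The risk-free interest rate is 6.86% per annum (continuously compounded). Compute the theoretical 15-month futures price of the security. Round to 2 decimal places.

$419.90

PV(dividends) I = 3.39·e^(−0.0686·7/12)
I = 3.2570
F = (S − I)·e^(rT) = (388.65 − 3.2570) · e^(0.0686·15/12)
= 385.3930 · e^0.085750 = 385.3930 × 1.089534 = $419.90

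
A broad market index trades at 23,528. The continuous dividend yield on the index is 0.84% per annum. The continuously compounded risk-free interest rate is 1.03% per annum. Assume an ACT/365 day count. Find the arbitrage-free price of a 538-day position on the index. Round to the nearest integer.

23,594

F = S·e^((r − q)T) = 23528 · e^((0.0103 − 0.0084) × 538/365)
= 23528 · e^0.002801 = 23528 × 1.002805
F = 23,594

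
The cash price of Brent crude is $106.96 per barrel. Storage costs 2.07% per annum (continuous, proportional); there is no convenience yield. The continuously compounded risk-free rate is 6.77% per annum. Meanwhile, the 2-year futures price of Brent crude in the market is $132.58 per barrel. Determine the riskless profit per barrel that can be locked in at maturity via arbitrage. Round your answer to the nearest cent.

$4.93 per barrel

Fair futures: F* = S·e^(carry·T), with carry = (r + u) = 0.0677 + 0.0207 = 0.0884
F* = 106.96 · e^(0.0884 × 2) = 106.96 · e^0.176800 = 106.96 × 1.193392 = $127.6452
Market $132.58 > fair $127.6452: forward overpriced → cash-and-carry (buy spot, short the forward).
At maturity, profit = |F_mkt − F*| = |132.58 − 127.6452| = $4.93 per barrel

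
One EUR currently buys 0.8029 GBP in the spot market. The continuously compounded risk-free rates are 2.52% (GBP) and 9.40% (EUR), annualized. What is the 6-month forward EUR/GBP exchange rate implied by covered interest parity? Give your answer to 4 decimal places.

F = S·e^((r_GBP − r_EUR)T) = 0.8029 · e^((0.0252 − 0.0940) × 6/12)
= 0.8029 · e^-0.034400 = 0.8029 × 0.966185
F = 0.7757 GBP per EUR

0.7757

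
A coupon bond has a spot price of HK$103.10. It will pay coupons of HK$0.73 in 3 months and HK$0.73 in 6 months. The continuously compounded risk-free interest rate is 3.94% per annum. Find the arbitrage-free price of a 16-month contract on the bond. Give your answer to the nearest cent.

HK$107.14

PV(coupons) I = 0.73·e^(−0.0394·3/12) + 0.73·e^(−0.0394·6/12)
I = 0.7228 + 0.7158 = 1.4386
F = (S − I)·e^(rT) = (103.10 − 1.4386) · e^(0.0394·16/12)
= 101.6614 · e^0.052533 = 101.6614 × 1.053937 = HK$107.14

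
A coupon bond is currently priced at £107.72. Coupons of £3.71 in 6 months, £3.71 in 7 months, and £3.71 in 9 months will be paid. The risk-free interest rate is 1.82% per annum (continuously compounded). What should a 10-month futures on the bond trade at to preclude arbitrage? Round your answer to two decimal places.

£98.19

PV(coupons) I = 3.71·e^(−0.0182·6/12) + 3.71·e^(−0.0182·7/12) + 3.71·e^(−0.0182·9/12)
I = 3.6764 + 3.6708 + 3.6597 = 11.0069
F = (S − I)·e^(rT) = (107.72 − 11.0069) · e^(0.0182·10/12)
= 96.7131 · e^0.015167 = 96.7131 × 1.015283 = £98.19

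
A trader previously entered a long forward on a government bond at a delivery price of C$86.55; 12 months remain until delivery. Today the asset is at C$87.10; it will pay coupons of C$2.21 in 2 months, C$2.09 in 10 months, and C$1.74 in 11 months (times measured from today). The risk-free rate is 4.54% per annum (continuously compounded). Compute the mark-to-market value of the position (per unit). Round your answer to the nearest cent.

PV(remaining coupons) I = 2.21·e^(−0.0454·2/12) + 2.09·e^(−0.0454·10/12) + 1.74·e^(−0.0454·11/12) = 5.8748
Current forward F = (S − I)·e^(rT) = (87.10 − 5.8748)·e^(0.0454·12/12) = 81.2252 × 1.046446 = 84.9978
Value (long) = (F − K)·e^(−rT) = (84.9978 − 86.55) × 0.955615 = -1.4833
Value = -C$1.48

-C$1.48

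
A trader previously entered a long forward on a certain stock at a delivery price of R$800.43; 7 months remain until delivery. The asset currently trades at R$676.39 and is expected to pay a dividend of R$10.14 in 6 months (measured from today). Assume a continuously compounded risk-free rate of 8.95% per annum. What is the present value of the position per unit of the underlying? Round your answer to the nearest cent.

PV(remaining dividends) I = 10.14·e^(−0.0895·6/12) = 9.6962
Current forward F = (S − I)·e^(rT) = (676.39 − 9.6962)·e^(0.0895·7/12) = 666.6938 × 1.053595 = 702.4253
Value (long) = (F − K)·e^(−rT) = (702.4253 − 800.43) × 0.949131 = -93.0193
Value = -R$93.02

-R$93.02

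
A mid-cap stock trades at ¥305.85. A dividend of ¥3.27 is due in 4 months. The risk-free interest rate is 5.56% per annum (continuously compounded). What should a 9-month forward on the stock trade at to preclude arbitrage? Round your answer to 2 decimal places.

PV(dividends) I = 3.27·e^(−0.0556·4/12)
I = 3.2100
F = (S − I)·e^(rT) = (305.85 − 3.2100) · e^(0.0556·9/12)
= 302.6400 · e^0.041700 = 302.6400 × 1.042582 = ¥315.53

¥315.53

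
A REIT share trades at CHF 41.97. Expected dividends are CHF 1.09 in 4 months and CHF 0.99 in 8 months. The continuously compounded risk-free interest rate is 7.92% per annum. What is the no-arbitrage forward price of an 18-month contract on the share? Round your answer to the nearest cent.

CHF 45.01

PV(dividends) I = 1.09·e^(−0.0792·4/12) + 0.99·e^(−0.0792·8/12)
I = 1.0616 + 0.9391 = 2.0007
F = (S − I)·e^(rT) = (41.97 − 2.0007) · e^(0.0792·18/12)
= 39.9693 · e^0.118800 = 39.9693 × 1.126145 = CHF 45.01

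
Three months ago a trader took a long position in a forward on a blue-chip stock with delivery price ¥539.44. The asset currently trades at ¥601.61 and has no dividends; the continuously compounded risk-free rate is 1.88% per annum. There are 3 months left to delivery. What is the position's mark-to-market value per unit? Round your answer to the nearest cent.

¥64.70

Current fair forward for the remaining 3 months: F = S·e^(r·T), r = 0.0188
F = 601.61 · e^(0.0188 × 3/12) = 601.61 × 1.004711 = 604.4442
Value of long forward = (F − K)·e^(−rT) = (604.4442 − 539.44) · e^(−0.0188·3/12)
= 65.0042 × 0.995311 = 64.70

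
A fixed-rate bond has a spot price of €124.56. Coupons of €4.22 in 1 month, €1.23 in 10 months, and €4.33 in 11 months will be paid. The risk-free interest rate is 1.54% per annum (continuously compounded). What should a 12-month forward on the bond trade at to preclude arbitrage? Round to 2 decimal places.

PV(coupons) I = 4.22·e^(−0.0154·1/12) + 1.23·e^(−0.0154·10/12) + 4.33·e^(−0.0154·11/12)
I = 4.2146 + 1.2143 + 4.2693 = 9.6982
F = (S − I)·e^(rT) = (124.56 − 9.6982) · e^(0.0154·12/12)
= 114.8618 · e^0.015400 = 114.8618 × 1.015519 = €116.64

€116.64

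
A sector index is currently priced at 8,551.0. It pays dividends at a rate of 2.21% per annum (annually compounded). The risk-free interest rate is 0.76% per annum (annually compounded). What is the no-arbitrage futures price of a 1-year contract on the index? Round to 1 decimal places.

F = S · (1+r)^T / (1+q)^T
= 8551.0 × 1.007600 / 1.022100 = 8551.0 × 0.985814
F = 8,429.7

8,429.7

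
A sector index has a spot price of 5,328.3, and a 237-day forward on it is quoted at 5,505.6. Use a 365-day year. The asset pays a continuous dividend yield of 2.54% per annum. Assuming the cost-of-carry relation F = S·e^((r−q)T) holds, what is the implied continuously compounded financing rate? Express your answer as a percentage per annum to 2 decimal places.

From F = S·e^((r−q)T): (r − q) = ln(F/S)/T
ln(5505.6/5328.3) = ln(1.033275) = 0.032733
(r − q) = 0.032733 / (237/365) = 0.050412
r = ln(F/S)/T + q = 0.050412 + 0.0254 = 0.075812
r = 7.58%

7.58%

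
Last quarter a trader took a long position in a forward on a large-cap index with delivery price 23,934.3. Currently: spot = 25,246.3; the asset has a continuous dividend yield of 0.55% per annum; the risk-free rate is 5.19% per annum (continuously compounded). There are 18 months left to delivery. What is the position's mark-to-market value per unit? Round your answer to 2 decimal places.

2897.18

Current fair forward for the remaining 18 months: F = S·e^((r − q)·T), (r − q) = 0.0519 − 0.0055 = 0.0464
F = 25246.3 · e^(0.0464 × 18/12) = 25246.3 × 1.07207926 = 27066.0346
Value of long forward = (F − K)·e^(−rT) = (27066.0346 − 23934.3) · e^(−0.0519·18/12)
= 3131.7346 × 0.92510318 = 2897.18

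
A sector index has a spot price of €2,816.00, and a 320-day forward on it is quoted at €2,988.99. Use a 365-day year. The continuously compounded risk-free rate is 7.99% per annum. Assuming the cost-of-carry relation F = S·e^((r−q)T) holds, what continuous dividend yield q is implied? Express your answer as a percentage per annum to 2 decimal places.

1.19%

From F = S·e^((r−q)T): (r − q) = ln(F/S)/T
ln(2988.99/2816.00) = ln(1.061431) = 0.059618
(r − q) = 0.059618 / (320/365) = 0.068002
q = r − ln(F/S)/T = 0.0799 − 0.068002 = 0.011898
q = 1.19%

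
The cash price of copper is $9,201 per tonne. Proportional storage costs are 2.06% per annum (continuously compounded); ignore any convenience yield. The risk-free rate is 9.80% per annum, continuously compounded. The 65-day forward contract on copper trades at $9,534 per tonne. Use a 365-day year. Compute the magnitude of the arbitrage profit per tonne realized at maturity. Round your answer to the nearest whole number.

$137 per tonne

Fair forward: F* = S·e^(carry·T), with carry = (r + u) = 0.0980 + 0.0206 = 0.1186
F* = 9201 · e^(0.1186 × 65/365) = 9201 · e^0.021121 = 9201 × 1.021346 = $9397.4045
Market $9534 > fair $9397.4045: forward overpriced → cash-and-carry (buy spot, short the forward).
At maturity, profit = |F_mkt − F*| = |9534 − 9397.4045| = $137 per tonne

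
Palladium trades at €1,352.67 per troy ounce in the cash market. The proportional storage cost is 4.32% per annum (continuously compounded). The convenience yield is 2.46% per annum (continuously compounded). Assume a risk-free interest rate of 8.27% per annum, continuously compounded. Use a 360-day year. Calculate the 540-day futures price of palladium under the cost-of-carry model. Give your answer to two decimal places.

Net carry = r + u − y = 0.0827 + 0.0432 − 0.0246 = 0.1013
F = S·e^((r+u−y)T) = 1352.67 · e^(0.1013 × 540/360) = 1352.67 · e^0.15195000
= 1352.67 × 1.16410203 = €1,574.65 per troy ounce

€1,574.65 per troy ounce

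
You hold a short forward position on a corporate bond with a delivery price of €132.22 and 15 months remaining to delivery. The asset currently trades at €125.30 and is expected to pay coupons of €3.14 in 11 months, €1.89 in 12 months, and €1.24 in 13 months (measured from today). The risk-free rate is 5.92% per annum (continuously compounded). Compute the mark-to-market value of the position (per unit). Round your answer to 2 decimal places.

€3.41

PV(remaining coupons) I = 3.14·e^(−0.0592·11/12) + 1.89·e^(−0.0592·12/12) + 1.24·e^(−0.0592·13/12) = 5.9185
Current forward F = (S − I)·e^(rT) = (125.30 − 5.9185)·e^(0.0592·15/12) = 119.3815 × 1.076807 = 128.5508
Value (long) = (F − K)·e^(−rT) = (128.5508 − 132.22) × 0.928672 = -3.4075
Short position value = −(long value) = €3.41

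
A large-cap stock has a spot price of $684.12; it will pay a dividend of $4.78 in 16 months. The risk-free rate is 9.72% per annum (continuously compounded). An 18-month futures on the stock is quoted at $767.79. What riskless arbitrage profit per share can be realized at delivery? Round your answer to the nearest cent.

$18.85 per share

PV(dividends) I = 4.78·e^(−0.0972·16/12) = 4.1990
Fair futures F* = (S − I)·e^(rT) = (684.12 − 4.1990)·e^0.145800 = 679.9210 × 1.156965 = 786.6448
Market $767.79 < fair 786.6448: forward underpriced → reverse cash-and-carry (short the stock, invest proceeds at r, pay the dividends, go long the forward).
Profit at T = |F_mkt − F*| = |767.79 − 786.6448| = $18.85 per share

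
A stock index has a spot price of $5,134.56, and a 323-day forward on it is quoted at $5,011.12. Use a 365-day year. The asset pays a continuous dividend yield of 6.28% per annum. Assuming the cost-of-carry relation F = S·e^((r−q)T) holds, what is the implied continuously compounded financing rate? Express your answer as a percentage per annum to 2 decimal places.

From F = S·e^((r−q)T): (r − q) = ln(F/S)/T
ln(5011.12/5134.56) = ln(0.975959) = -0.024335
(r − q) = -0.024335 / (323/365) = -0.027499
r = ln(F/S)/T + q = -0.027499 + 0.0628 = 0.035301
r = 3.53%

3.53%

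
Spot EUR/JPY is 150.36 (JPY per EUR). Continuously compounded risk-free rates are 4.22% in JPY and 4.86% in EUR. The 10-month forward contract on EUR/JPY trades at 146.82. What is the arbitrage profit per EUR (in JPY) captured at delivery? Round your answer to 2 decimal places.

2.74 per EUR (in JPY)

Fair forward: F* = S·e^(carry·T), with carry = (r_JPY − r_EUR) = 0.0422 − 0.0486 = -0.0064
F* = 150.36 · e^(-0.0064 × 10/12) = 150.36 · e^-0.005333 = 150.36 × 0.994681 = 149.5602
Market 146.82 < fair 149.5602: forward underpriced → reverse cash-and-carry (short spot, go long the forward).
At maturity, profit = |F_mkt − F*| = |146.82 − 149.5602| = 2.74 per EUR (in JPY)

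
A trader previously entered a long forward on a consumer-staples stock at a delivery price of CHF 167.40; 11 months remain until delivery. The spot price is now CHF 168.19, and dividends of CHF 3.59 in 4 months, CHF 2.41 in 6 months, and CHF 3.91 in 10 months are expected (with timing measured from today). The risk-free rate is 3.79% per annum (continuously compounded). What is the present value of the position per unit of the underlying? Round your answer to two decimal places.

-CHF 3.19

PV(remaining dividends) I = 3.59·e^(−0.0379·4/12) + 2.41·e^(−0.0379·6/12) + 3.91·e^(−0.0379·10/12) = 9.6981
Current forward F = (S − I)·e^(rT) = (168.19 − 9.6981)·e^(0.0379·11/12) = 158.4919 × 1.035352 = 164.0949
Value (long) = (F − K)·e^(−rT) = (164.0949 − 167.40) × 0.965855 = -3.1922
Value = -CHF 3.19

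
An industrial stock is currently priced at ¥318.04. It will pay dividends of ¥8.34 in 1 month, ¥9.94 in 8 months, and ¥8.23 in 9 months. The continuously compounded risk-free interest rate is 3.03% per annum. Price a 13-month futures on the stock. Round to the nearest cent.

PV(dividends) I = 8.34·e^(−0.0303·1/12) + 9.94·e^(−0.0303·8/12) + 8.23·e^(−0.0303·9/12)
I = 8.3190 + 9.7412 + 8.0451 = 26.1053
F = (S − I)·e^(rT) = (318.04 − 26.1053) · e^(0.0303·13/12)
= 291.9347 · e^0.032825 = 291.9347 × 1.033370 = ¥301.68

¥301.68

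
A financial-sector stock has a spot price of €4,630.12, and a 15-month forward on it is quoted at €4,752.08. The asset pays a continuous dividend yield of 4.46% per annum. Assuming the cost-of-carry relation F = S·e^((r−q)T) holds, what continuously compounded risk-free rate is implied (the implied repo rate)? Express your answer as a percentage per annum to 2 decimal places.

From F = S·e^((r−q)T): (r − q) = ln(F/S)/T
ln(4752.08/4630.12) = ln(1.026341) = 0.026000
(r − q) = 0.026000 / (15/12) = 0.020800
r = ln(F/S)/T + q = 0.020800 + 0.0446 = 0.065400
r = 6.54%

6.54%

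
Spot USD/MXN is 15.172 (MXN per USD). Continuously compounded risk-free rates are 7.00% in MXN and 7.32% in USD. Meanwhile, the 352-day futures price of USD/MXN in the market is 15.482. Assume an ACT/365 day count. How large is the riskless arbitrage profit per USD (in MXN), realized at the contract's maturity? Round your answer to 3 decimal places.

0.357 per USD (in MXN)

Fair futures: F* = S·e^(carry·T), with carry = (r_MXN − r_USD) = 0.0700 − 0.0732 = -0.0032
F* = 15.172 · e^(-0.0032 × 352/365) = 15.172 · e^-0.003086 = 15.172 × 0.996919 = 15.1253
Market 15.482 > fair 15.1253: forward overpriced → cash-and-carry (buy spot, short the forward).
At maturity, profit = |F_mkt − F*| = |15.482 − 15.1253| = 0.357 per USD (in MXN)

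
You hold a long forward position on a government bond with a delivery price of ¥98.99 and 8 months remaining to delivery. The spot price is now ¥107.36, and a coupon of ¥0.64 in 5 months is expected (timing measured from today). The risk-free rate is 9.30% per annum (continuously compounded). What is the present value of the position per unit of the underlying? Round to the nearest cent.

PV(remaining coupons) I = 0.64·e^(−0.0930·5/12) = 0.6157
Current forward F = (S − I)·e^(rT) = (107.36 − 0.6157)·e^(0.0930·8/12) = 106.7443 × 1.063962 = 113.5719
Value (long) = (F − K)·e^(−rT) = (113.5719 − 98.99) × 0.939883 = 13.7053
Value = ¥13.71

¥13.71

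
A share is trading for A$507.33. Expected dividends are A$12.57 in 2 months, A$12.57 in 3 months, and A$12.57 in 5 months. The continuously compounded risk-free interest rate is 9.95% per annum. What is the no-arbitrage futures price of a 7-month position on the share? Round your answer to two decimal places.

A$498.77

PV(dividends) I = 12.57·e^(−0.0995·2/12) + 12.57·e^(−0.0995·3/12) + 12.57·e^(−0.0995·5/12)
I = 12.3633 + 12.2612 + 12.0595 = 36.6840
F = (S − I)·e^(rT) = (507.33 − 36.6840) · e^(0.0995·7/12)
= 470.6460 · e^0.058042 = 470.6460 × 1.059760 = A$498.77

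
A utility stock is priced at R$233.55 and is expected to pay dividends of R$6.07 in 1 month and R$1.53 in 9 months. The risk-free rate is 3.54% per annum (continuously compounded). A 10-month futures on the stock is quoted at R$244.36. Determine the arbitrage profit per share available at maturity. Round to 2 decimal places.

R$11.59 per share

PV(dividends) I = 6.07·e^(−0.0354·1/12) + 1.53·e^(−0.0354·9/12) = 7.5420
Fair futures F* = (S − I)·e^(rT) = (233.55 − 7.5420)·e^0.029500 = 226.0080 × 1.029939 = 232.7745
Market R$244.36 > fair 232.7745: forward overpriced → cash-and-carry (borrow at r, buy the stock and collect the dividends, short the forward).
Profit at T = |F_mkt − F*| = |244.36 − 232.7745| = R$11.59 per share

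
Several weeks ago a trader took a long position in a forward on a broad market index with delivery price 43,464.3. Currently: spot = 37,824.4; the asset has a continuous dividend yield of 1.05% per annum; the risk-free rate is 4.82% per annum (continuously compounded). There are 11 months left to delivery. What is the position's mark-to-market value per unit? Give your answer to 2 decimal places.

Current fair forward for the remaining 11 months: F = S·e^((r − q)·T), (r − q) = 0.0482 − 0.0105 = 0.0377
F = 37824.4 · e^(0.0377 × 11/12) = 37824.4 × 1.03516241 = 39154.3971
Value of long forward = (F − K)·e^(−rT) = (39154.3971 − 43464.3) · e^(−0.0482·11/12)
= -4309.9029 × 0.95677853 = -4123.62

-4123.62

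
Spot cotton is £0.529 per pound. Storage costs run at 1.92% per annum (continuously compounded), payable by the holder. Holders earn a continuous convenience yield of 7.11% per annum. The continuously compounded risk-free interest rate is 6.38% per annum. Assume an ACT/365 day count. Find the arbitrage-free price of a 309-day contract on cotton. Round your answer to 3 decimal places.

£0.534 per pound

Net carry = r + u − y = 0.0638 + 0.0192 − 0.0711 = 0.0119
F = S·e^((r+u−y)T) = 0.529 · e^(0.0119 × 309/365) = 0.529 · e^0.010074
= 0.529 × 1.010125 = £0.534 per pound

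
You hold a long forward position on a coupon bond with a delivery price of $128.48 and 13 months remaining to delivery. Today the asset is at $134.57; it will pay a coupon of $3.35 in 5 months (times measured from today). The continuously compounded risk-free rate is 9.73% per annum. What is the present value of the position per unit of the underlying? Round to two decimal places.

PV(remaining coupons) I = 3.35·e^(−0.0973·5/12) = 3.2169
Current forward F = (S − I)·e^(rT) = (134.57 − 3.2169)·e^(0.0973·13/12) = 131.3531 × 1.111164 = 145.9548
Value (long) = (F − K)·e^(−rT) = (145.9548 − 128.48) × 0.899957 = 15.7266
Value = $15.73

$15.73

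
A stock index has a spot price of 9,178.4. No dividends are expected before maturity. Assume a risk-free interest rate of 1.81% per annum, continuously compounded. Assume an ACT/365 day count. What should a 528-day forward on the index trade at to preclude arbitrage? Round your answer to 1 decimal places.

9,421.9

F = S·e^(rT) = 9178.4 · e^(0.0181 × 528/365)
= 9178.4 · e^0.026183 = 9178.4 × 1.026529
F = 9,421.9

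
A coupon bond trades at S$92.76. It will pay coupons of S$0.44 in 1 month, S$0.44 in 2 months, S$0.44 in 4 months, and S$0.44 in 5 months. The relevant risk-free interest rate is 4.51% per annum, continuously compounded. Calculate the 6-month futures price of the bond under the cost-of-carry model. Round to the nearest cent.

S$93.10

PV(coupons) I = 0.44·e^(−0.0451·1/12) + 0.44·e^(−0.0451·2/12) + 0.44·e^(−0.0451·4/12) + 0.44·e^(−0.0451·5/12)
I = 0.4383 + 0.4367 + 0.4334 + 0.4318 = 1.7402
F = (S − I)·e^(rT) = (92.76 − 1.7402) · e^(0.0451·6/12)
= 91.0198 · e^0.022550 = 91.0198 × 1.022806 = S$93.10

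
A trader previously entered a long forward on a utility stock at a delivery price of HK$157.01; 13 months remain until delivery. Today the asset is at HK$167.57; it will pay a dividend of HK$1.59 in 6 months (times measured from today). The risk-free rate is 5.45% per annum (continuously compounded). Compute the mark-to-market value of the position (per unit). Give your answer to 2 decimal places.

PV(remaining dividends) I = 1.59·e^(−0.0545·6/12) = 1.5473
Current forward F = (S − I)·e^(rT) = (167.57 − 1.5473)·e^(0.0545·13/12) = 166.0227 × 1.060819 = 176.1200
Value (long) = (F − K)·e^(−rT) = (176.1200 − 157.01) × 0.942667 = 18.0144
Value = HK$18.01

HK$18.01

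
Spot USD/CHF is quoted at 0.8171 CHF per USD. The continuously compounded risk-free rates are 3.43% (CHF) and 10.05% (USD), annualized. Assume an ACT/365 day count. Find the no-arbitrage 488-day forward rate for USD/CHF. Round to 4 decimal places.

0.7479

F = S·e^((r_CHF − r_USD)T) = 0.8171 · e^((0.0343 − 0.1005) × 488/365)
= 0.8171 · e^-0.088508 = 0.8171 × 0.915296
F = 0.7479 CHF per USD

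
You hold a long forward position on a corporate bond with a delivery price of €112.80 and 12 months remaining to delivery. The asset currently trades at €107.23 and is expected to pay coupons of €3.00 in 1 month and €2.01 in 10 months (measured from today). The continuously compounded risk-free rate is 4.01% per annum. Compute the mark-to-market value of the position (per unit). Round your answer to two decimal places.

PV(remaining coupons) I = 3.00·e^(−0.0401·1/12) + 2.01·e^(−0.0401·10/12) = 4.9339
Current forward F = (S − I)·e^(rT) = (107.23 − 4.9339)·e^(0.0401·12/12) = 102.2961 × 1.040915 = 106.4815
Value (long) = (F − K)·e^(−rT) = (106.4815 − 112.80) × 0.960693 = -6.0701
Value = -€6.07

-€6.07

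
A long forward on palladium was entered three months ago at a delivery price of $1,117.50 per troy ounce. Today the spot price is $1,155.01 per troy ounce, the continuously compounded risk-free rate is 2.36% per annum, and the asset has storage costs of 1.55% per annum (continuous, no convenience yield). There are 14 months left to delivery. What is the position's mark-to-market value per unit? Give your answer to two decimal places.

Current fair forward for the remaining 14 months: F = S·e^((r + u)·T), (r + u) = 0.0236 + 0.0155 = 0.0391
F = 1155.01 · e^(0.0391 × 14/12) = 1155.01 × 1.04667311 = 1208.9179
Value of long forward = (F − K)·e^(−rT) = (1208.9179 − 1117.50) · e^(−0.0236·14/12)
= 91.4179 × 0.97284225 = 88.94

$88.94 per troy ounce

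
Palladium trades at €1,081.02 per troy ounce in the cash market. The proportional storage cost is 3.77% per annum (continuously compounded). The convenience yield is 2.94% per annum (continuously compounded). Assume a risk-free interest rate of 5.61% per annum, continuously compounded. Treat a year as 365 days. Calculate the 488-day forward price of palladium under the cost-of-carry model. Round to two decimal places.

€1,178.22 per troy ounce

Net carry = r + u − y = 0.0561 + 0.0377 − 0.0294 = 0.0644
F = S·e^((r+u−y)T) = 1081.02 · e^(0.0644 × 488/365) = 1081.02 · e^0.08610192
= 1081.02 × 1.08991741 = €1,178.22 per troy ounce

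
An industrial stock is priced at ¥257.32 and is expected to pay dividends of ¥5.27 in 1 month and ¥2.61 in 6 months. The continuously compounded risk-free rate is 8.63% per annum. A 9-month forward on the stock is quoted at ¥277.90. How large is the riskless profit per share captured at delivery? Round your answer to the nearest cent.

¥11.62 per share

PV(dividends) I = 5.27·e^(−0.0863·1/12) + 2.61·e^(−0.0863·6/12) = 7.7320
Fair forward F* = (S − I)·e^(rT) = (257.32 − 7.7320)·e^0.064725 = 249.5880 × 1.066866 = 266.2770
Market ¥277.90 > fair 266.2770: forward overpriced → cash-and-carry (borrow at r, buy the stock and collect the dividends, short the forward).
Profit at T = |F_mkt − F*| = |277.90 − 266.2770| = ¥11.62 per share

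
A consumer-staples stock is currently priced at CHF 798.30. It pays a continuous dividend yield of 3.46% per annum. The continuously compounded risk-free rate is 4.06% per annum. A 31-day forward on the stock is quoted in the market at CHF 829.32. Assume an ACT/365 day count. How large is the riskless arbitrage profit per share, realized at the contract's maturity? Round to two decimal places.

CHF 30.61 per share

Fair forward: F* = S·e^(carry·T), with carry = (r − q) = 0.0406 − 0.0346 = 0.0060
F* = 798.30 · e^(0.0060 × 31/365) = 798.30 · e^0.000510 = 798.30 × 1.000510 = CHF 798.7071
Market CHF 829.32 > fair CHF 798.7071: forward overpriced → cash-and-carry (buy spot, short the forward).
At maturity, profit = |F_mkt − F*| = |829.32 − 798.7071| = CHF 30.61 per share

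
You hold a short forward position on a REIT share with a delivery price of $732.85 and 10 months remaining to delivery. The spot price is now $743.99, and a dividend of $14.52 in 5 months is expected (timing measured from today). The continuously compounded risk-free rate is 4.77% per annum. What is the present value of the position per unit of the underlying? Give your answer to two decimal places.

PV(remaining dividends) I = 14.52·e^(−0.0477·5/12) = 14.2343
Current forward F = (S − I)·e^(rT) = (743.99 − 14.2343)·e^(0.0477·10/12) = 729.7557 × 1.040551 = 759.3480
Value (long) = (F − K)·e^(−rT) = (759.3480 − 732.85) × 0.961030 = 25.4654
Short position value = −(long value) = -$25.47

-$25.47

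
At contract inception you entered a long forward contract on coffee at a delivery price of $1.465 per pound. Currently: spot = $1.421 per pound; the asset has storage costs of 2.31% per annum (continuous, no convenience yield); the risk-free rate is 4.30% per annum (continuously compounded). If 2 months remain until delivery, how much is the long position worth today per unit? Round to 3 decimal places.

-$0.028 per pound

Current fair forward for the remaining 2 months: F = S·e^((r + u)·T), (r + u) = 0.0430 + 0.0231 = 0.0661
F = 1.421 · e^(0.0661 × 2/12) = 1.421 × 1.011078 = 1.4367
Value of long forward = (F − K)·e^(−rT) = (1.4367 − 1.465) · e^(−0.0430·2/12)
= -0.0283 × 0.992859 = -0.028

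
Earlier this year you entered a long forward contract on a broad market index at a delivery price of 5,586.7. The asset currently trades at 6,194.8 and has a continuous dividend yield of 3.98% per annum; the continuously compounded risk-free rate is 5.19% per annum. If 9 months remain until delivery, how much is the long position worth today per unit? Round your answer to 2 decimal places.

639.20

Current fair forward for the remaining 9 months: F = S·e^((r − q)·T), (r − q) = 0.0519 − 0.0398 = 0.0121
F = 6194.8 · e^(0.0121 × 9/12) = 6194.8 × 1.00911630 = 6251.2737
Value of long forward = (F − K)·e^(−rT) = (6251.2737 − 5586.7) · e^(−0.0519·9/12)
= 664.5737 × 0.96182284 = 639.20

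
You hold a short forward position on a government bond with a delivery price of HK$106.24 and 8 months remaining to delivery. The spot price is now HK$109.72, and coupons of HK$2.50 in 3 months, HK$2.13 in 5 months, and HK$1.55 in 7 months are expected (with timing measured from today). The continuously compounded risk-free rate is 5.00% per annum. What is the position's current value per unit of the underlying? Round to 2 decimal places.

PV(remaining coupons) I = 2.50·e^(−0.0500·3/12) + 2.13·e^(−0.0500·5/12) + 1.55·e^(−0.0500·7/12) = 6.0605
Current forward F = (S − I)·e^(rT) = (109.72 − 6.0605)·e^(0.0500·8/12) = 103.6595 × 1.033895 = 107.1730
Value (long) = (F − K)·e^(−rT) = (107.1730 − 106.24) × 0.967216 = 0.9024
Short position value = −(long value) = -HK$0.90

-HK$0.90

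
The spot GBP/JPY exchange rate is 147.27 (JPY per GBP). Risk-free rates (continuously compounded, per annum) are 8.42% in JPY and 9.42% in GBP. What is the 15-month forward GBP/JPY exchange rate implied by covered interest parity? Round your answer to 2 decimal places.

F = S·e^((r_JPY − r_GBP)T) = 147.27 · e^((0.0842 − 0.0942) × 15/12)
= 147.27 · e^-0.012500 = 147.27 × 0.987578
F = 145.44 JPY per GBP

145.44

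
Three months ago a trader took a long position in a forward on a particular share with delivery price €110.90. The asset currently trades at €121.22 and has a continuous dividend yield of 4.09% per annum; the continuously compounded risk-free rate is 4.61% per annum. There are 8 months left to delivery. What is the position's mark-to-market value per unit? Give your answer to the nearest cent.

€10.42

Current fair forward for the remaining 8 months: F = S·e^((r − q)·T), (r − q) = 0.0461 − 0.0409 = 0.0052
F = 121.22 · e^(0.0052 × 8/12) = 121.22 × 1.003473 = 121.6410
Value of long forward = (F − K)·e^(−rT) = (121.6410 − 110.90) · e^(−0.0461·8/12)
= 10.7410 × 0.969734 = 10.42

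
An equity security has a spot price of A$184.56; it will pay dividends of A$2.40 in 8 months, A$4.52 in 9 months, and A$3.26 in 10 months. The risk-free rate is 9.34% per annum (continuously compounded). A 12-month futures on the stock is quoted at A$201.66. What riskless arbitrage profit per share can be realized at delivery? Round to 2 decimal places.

PV(dividends) I = 2.40·e^(−0.0934·8/12) + 4.52·e^(−0.0934·9/12) + 3.26·e^(−0.0934·10/12) = 9.4852
Fair futures F* = (S − I)·e^(rT) = (184.56 − 9.4852)·e^0.093400 = 175.0748 × 1.097901 = 192.2148
Market A$201.66 > fair 192.2148: forward overpriced → cash-and-carry (borrow at r, buy the stock and collect the dividends, short the forward).
Profit at T = |F_mkt − F*| = |201.66 − 192.2148| = A$9.45 per share

A$9.45 per share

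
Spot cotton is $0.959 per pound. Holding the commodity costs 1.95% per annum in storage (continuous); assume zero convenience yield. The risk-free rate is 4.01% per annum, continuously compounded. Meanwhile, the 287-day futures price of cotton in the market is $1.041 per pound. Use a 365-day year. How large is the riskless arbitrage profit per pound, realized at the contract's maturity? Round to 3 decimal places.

$0.036 per pound

Fair futures: F* = S·e^(carry·T), with carry = (r + u) = 0.0401 + 0.0195 = 0.0596
F* = 0.959 · e^(0.0596 × 287/365) = 0.959 · e^0.046864 = 0.959 × 1.047979 = $1.0050
Market $1.041 > fair $1.0050: forward overpriced → cash-and-carry (buy spot, short the forward).
At maturity, profit = |F_mkt − F*| = |1.041 − 1.0050| = $0.036 per pound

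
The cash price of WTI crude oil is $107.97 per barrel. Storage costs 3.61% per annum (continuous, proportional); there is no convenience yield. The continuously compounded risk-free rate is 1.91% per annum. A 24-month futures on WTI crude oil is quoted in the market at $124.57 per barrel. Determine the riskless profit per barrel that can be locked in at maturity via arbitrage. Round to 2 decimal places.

$4.00 per barrel

Fair futures: F* = S·e^(carry·T), with carry = (r + u) = 0.0191 + 0.0361 = 0.0552
F* = 107.97 · e^(0.0552 × 24/12) = 107.97 · e^0.110400 = 107.97 × 1.116725 = $120.5728
Market $124.57 > fair $120.5728: forward overpriced → cash-and-carry (buy spot, short the forward).
At maturity, profit = |F_mkt − F*| = |124.57 − 120.5728| = $4.00 per barrel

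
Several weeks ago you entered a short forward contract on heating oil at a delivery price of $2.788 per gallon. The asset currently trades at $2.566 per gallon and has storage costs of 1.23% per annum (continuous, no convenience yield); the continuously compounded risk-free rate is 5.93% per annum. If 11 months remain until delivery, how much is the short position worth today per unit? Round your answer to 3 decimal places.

Current fair forward for the remaining 11 months: F = S·e^((r + u)·T), (r + u) = 0.0593 + 0.0123 = 0.0716
F = 2.566 · e^(0.0716 × 11/12) = 2.566 × 1.067835 = 2.7401
Value of long forward = (F − K)·e^(−rT) = (2.7401 − 2.788) · e^(−0.0593·11/12)
= -0.0479 × 0.947093 = -0.045
Short position value = −(long value) = $0.045

$0.045 per gallon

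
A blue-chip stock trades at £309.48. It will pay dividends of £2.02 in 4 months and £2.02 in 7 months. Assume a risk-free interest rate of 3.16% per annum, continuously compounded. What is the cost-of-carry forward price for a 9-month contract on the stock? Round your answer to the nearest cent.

PV(dividends) I = 2.02·e^(−0.0316·4/12) + 2.02·e^(−0.0316·7/12)
I = 1.9988 + 1.9831 = 3.9819
F = (S − I)·e^(rT) = (309.48 − 3.9819) · e^(0.0316·9/12)
= 305.4981 · e^0.023700 = 305.4981 × 1.023983 = £312.82

£312.82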